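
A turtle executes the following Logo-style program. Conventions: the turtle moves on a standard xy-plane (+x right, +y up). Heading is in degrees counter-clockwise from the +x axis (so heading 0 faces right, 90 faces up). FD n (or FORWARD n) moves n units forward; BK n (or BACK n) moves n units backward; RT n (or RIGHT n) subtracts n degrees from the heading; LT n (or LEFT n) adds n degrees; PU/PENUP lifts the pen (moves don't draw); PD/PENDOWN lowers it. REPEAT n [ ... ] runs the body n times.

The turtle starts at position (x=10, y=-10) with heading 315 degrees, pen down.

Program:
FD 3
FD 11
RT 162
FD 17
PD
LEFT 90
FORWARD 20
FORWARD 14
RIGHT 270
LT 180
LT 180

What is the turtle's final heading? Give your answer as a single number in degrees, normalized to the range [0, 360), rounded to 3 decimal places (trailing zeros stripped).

Answer: 333

Derivation:
Executing turtle program step by step:
Start: pos=(10,-10), heading=315, pen down
FD 3: (10,-10) -> (12.121,-12.121) [heading=315, draw]
FD 11: (12.121,-12.121) -> (19.899,-19.899) [heading=315, draw]
RT 162: heading 315 -> 153
FD 17: (19.899,-19.899) -> (4.752,-12.182) [heading=153, draw]
PD: pen down
LT 90: heading 153 -> 243
FD 20: (4.752,-12.182) -> (-4.327,-30.002) [heading=243, draw]
FD 14: (-4.327,-30.002) -> (-10.683,-42.476) [heading=243, draw]
RT 270: heading 243 -> 333
LT 180: heading 333 -> 153
LT 180: heading 153 -> 333
Final: pos=(-10.683,-42.476), heading=333, 5 segment(s) drawn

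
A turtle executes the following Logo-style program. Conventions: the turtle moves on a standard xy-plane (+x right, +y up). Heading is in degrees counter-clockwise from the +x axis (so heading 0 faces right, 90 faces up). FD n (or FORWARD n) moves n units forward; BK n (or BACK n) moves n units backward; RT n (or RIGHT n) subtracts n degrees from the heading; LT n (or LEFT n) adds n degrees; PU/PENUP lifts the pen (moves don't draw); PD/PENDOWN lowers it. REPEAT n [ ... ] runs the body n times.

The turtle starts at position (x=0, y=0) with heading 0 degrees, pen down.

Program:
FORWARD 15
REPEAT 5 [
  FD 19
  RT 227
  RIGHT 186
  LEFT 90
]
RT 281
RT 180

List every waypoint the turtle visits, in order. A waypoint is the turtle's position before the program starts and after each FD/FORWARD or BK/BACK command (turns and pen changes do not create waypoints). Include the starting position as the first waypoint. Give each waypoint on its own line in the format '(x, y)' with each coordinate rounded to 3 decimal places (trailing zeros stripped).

Answer: (0, 0)
(15, 0)
(34, 0)
(49.174, 11.434)
(54.411, 29.698)
(47.602, 47.436)
(31.489, 57.505)

Derivation:
Executing turtle program step by step:
Start: pos=(0,0), heading=0, pen down
FD 15: (0,0) -> (15,0) [heading=0, draw]
REPEAT 5 [
  -- iteration 1/5 --
  FD 19: (15,0) -> (34,0) [heading=0, draw]
  RT 227: heading 0 -> 133
  RT 186: heading 133 -> 307
  LT 90: heading 307 -> 37
  -- iteration 2/5 --
  FD 19: (34,0) -> (49.174,11.434) [heading=37, draw]
  RT 227: heading 37 -> 170
  RT 186: heading 170 -> 344
  LT 90: heading 344 -> 74
  -- iteration 3/5 --
  FD 19: (49.174,11.434) -> (54.411,29.698) [heading=74, draw]
  RT 227: heading 74 -> 207
  RT 186: heading 207 -> 21
  LT 90: heading 21 -> 111
  -- iteration 4/5 --
  FD 19: (54.411,29.698) -> (47.602,47.436) [heading=111, draw]
  RT 227: heading 111 -> 244
  RT 186: heading 244 -> 58
  LT 90: heading 58 -> 148
  -- iteration 5/5 --
  FD 19: (47.602,47.436) -> (31.489,57.505) [heading=148, draw]
  RT 227: heading 148 -> 281
  RT 186: heading 281 -> 95
  LT 90: heading 95 -> 185
]
RT 281: heading 185 -> 264
RT 180: heading 264 -> 84
Final: pos=(31.489,57.505), heading=84, 6 segment(s) drawn
Waypoints (7 total):
(0, 0)
(15, 0)
(34, 0)
(49.174, 11.434)
(54.411, 29.698)
(47.602, 47.436)
(31.489, 57.505)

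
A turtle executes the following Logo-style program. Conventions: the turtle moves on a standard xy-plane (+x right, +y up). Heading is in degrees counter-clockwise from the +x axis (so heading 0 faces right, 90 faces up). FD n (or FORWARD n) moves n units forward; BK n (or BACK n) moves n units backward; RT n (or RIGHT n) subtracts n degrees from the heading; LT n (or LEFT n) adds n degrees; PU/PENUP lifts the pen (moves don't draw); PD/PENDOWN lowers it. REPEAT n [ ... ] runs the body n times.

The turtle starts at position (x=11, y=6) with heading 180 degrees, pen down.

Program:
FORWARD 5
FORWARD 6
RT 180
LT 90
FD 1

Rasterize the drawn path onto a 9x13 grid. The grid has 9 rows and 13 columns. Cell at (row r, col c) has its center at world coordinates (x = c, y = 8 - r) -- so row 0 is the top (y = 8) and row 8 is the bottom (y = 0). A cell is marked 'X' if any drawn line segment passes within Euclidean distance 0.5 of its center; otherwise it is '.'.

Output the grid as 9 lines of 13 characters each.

Segment 0: (11,6) -> (6,6)
Segment 1: (6,6) -> (0,6)
Segment 2: (0,6) -> (0,7)

Answer: .............
X............
XXXXXXXXXXXX.
.............
.............
.............
.............
.............
.............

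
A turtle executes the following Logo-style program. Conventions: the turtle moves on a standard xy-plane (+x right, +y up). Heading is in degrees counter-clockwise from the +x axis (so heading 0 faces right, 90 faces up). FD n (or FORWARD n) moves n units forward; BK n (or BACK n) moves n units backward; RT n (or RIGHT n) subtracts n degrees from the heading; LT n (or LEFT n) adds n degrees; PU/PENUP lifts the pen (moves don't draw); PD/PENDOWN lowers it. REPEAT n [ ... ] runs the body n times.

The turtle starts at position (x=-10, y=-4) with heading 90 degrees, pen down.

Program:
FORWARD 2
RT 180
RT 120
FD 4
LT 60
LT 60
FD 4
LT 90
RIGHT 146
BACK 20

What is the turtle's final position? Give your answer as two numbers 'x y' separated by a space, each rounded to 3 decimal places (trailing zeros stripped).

Answer: 3.117 7.184

Derivation:
Executing turtle program step by step:
Start: pos=(-10,-4), heading=90, pen down
FD 2: (-10,-4) -> (-10,-2) [heading=90, draw]
RT 180: heading 90 -> 270
RT 120: heading 270 -> 150
FD 4: (-10,-2) -> (-13.464,0) [heading=150, draw]
LT 60: heading 150 -> 210
LT 60: heading 210 -> 270
FD 4: (-13.464,0) -> (-13.464,-4) [heading=270, draw]
LT 90: heading 270 -> 0
RT 146: heading 0 -> 214
BK 20: (-13.464,-4) -> (3.117,7.184) [heading=214, draw]
Final: pos=(3.117,7.184), heading=214, 4 segment(s) drawn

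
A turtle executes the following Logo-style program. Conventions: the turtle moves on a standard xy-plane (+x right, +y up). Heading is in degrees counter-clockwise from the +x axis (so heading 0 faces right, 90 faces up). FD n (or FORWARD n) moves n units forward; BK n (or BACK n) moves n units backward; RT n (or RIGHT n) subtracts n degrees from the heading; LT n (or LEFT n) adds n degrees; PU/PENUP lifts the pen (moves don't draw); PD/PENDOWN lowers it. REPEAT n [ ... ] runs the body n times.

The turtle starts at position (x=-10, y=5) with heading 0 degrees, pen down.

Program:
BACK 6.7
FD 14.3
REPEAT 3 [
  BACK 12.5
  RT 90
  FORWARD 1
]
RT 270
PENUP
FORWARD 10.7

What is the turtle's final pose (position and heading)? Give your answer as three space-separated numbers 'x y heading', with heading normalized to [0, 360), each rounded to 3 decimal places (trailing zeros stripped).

Executing turtle program step by step:
Start: pos=(-10,5), heading=0, pen down
BK 6.7: (-10,5) -> (-16.7,5) [heading=0, draw]
FD 14.3: (-16.7,5) -> (-2.4,5) [heading=0, draw]
REPEAT 3 [
  -- iteration 1/3 --
  BK 12.5: (-2.4,5) -> (-14.9,5) [heading=0, draw]
  RT 90: heading 0 -> 270
  FD 1: (-14.9,5) -> (-14.9,4) [heading=270, draw]
  -- iteration 2/3 --
  BK 12.5: (-14.9,4) -> (-14.9,16.5) [heading=270, draw]
  RT 90: heading 270 -> 180
  FD 1: (-14.9,16.5) -> (-15.9,16.5) [heading=180, draw]
  -- iteration 3/3 --
  BK 12.5: (-15.9,16.5) -> (-3.4,16.5) [heading=180, draw]
  RT 90: heading 180 -> 90
  FD 1: (-3.4,16.5) -> (-3.4,17.5) [heading=90, draw]
]
RT 270: heading 90 -> 180
PU: pen up
FD 10.7: (-3.4,17.5) -> (-14.1,17.5) [heading=180, move]
Final: pos=(-14.1,17.5), heading=180, 8 segment(s) drawn

Answer: -14.1 17.5 180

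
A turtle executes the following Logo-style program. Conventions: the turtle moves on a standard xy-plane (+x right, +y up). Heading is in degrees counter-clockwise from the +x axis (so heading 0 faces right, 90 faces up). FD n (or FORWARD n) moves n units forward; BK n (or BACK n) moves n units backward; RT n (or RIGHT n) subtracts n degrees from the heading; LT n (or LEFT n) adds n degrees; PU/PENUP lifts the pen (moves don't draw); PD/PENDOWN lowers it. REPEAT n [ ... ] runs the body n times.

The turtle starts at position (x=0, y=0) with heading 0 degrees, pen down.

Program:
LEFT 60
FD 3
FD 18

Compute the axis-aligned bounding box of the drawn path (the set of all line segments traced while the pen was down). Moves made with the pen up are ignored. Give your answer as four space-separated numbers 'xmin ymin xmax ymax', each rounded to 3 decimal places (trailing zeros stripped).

Executing turtle program step by step:
Start: pos=(0,0), heading=0, pen down
LT 60: heading 0 -> 60
FD 3: (0,0) -> (1.5,2.598) [heading=60, draw]
FD 18: (1.5,2.598) -> (10.5,18.187) [heading=60, draw]
Final: pos=(10.5,18.187), heading=60, 2 segment(s) drawn

Segment endpoints: x in {0, 1.5, 10.5}, y in {0, 2.598, 18.187}
xmin=0, ymin=0, xmax=10.5, ymax=18.187

Answer: 0 0 10.5 18.187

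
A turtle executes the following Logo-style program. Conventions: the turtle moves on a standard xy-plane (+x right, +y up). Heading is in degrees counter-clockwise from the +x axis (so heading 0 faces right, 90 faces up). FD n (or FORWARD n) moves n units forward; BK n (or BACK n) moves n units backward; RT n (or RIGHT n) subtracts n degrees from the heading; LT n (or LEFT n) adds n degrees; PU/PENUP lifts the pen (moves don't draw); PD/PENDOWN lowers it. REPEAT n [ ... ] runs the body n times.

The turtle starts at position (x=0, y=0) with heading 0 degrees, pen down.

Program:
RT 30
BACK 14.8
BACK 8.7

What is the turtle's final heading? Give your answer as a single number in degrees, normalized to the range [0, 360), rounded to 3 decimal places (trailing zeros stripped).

Executing turtle program step by step:
Start: pos=(0,0), heading=0, pen down
RT 30: heading 0 -> 330
BK 14.8: (0,0) -> (-12.817,7.4) [heading=330, draw]
BK 8.7: (-12.817,7.4) -> (-20.352,11.75) [heading=330, draw]
Final: pos=(-20.352,11.75), heading=330, 2 segment(s) drawn

Answer: 330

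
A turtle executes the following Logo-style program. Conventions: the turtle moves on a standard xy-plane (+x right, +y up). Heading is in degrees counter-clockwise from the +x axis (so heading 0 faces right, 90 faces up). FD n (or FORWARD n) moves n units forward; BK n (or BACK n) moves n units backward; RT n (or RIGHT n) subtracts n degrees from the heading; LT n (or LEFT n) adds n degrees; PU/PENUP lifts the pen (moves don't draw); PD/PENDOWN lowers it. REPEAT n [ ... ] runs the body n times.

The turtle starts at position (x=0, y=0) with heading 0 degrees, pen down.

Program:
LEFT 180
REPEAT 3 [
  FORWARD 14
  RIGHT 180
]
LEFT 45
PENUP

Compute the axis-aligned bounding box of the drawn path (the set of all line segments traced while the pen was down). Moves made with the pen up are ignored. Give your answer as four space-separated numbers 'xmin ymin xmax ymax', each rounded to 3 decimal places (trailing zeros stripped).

Executing turtle program step by step:
Start: pos=(0,0), heading=0, pen down
LT 180: heading 0 -> 180
REPEAT 3 [
  -- iteration 1/3 --
  FD 14: (0,0) -> (-14,0) [heading=180, draw]
  RT 180: heading 180 -> 0
  -- iteration 2/3 --
  FD 14: (-14,0) -> (0,0) [heading=0, draw]
  RT 180: heading 0 -> 180
  -- iteration 3/3 --
  FD 14: (0,0) -> (-14,0) [heading=180, draw]
  RT 180: heading 180 -> 0
]
LT 45: heading 0 -> 45
PU: pen up
Final: pos=(-14,0), heading=45, 3 segment(s) drawn

Segment endpoints: x in {-14, 0}, y in {0, 0}
xmin=-14, ymin=0, xmax=0, ymax=0

Answer: -14 0 0 0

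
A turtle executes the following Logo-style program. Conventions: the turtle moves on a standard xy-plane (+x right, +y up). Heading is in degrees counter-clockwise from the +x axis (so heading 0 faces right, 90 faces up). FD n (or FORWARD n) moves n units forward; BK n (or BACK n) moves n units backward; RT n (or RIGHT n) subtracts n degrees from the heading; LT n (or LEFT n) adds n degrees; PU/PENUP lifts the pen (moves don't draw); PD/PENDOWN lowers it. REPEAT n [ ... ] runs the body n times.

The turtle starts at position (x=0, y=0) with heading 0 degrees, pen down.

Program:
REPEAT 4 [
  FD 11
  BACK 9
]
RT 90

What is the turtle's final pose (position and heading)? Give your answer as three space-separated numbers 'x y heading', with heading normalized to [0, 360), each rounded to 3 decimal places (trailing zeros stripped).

Answer: 8 0 270

Derivation:
Executing turtle program step by step:
Start: pos=(0,0), heading=0, pen down
REPEAT 4 [
  -- iteration 1/4 --
  FD 11: (0,0) -> (11,0) [heading=0, draw]
  BK 9: (11,0) -> (2,0) [heading=0, draw]
  -- iteration 2/4 --
  FD 11: (2,0) -> (13,0) [heading=0, draw]
  BK 9: (13,0) -> (4,0) [heading=0, draw]
  -- iteration 3/4 --
  FD 11: (4,0) -> (15,0) [heading=0, draw]
  BK 9: (15,0) -> (6,0) [heading=0, draw]
  -- iteration 4/4 --
  FD 11: (6,0) -> (17,0) [heading=0, draw]
  BK 9: (17,0) -> (8,0) [heading=0, draw]
]
RT 90: heading 0 -> 270
Final: pos=(8,0), heading=270, 8 segment(s) drawn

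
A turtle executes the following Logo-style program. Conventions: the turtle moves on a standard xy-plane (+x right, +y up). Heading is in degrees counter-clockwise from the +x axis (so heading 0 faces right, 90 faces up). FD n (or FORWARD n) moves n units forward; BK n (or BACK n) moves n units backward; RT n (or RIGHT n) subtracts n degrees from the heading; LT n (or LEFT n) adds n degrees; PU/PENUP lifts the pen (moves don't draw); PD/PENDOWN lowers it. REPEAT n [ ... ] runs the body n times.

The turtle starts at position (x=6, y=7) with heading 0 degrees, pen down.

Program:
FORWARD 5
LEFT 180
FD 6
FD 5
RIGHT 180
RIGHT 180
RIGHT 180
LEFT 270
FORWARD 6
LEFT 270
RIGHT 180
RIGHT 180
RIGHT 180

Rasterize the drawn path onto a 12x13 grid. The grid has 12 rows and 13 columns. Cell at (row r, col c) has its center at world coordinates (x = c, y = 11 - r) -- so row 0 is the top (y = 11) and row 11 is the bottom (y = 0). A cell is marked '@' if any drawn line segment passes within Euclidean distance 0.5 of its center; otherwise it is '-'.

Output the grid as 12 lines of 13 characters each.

Answer: -------------
-------------
-------------
-------------
@@@@@@@@@@@@-
@------------
@------------
@------------
@------------
@------------
@------------
-------------

Derivation:
Segment 0: (6,7) -> (11,7)
Segment 1: (11,7) -> (5,7)
Segment 2: (5,7) -> (0,7)
Segment 3: (0,7) -> (0,1)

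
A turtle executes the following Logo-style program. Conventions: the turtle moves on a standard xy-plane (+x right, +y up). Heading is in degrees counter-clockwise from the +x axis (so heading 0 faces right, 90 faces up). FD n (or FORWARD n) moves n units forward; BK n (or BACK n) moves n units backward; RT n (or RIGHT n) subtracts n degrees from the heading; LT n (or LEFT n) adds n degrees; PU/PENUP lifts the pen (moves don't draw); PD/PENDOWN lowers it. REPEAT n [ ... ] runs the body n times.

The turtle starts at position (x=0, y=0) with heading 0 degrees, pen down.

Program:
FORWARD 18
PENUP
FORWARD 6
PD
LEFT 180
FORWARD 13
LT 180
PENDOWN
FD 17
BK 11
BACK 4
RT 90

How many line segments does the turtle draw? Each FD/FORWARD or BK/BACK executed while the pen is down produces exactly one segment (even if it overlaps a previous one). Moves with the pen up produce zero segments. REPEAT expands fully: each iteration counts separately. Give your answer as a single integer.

Answer: 5

Derivation:
Executing turtle program step by step:
Start: pos=(0,0), heading=0, pen down
FD 18: (0,0) -> (18,0) [heading=0, draw]
PU: pen up
FD 6: (18,0) -> (24,0) [heading=0, move]
PD: pen down
LT 180: heading 0 -> 180
FD 13: (24,0) -> (11,0) [heading=180, draw]
LT 180: heading 180 -> 0
PD: pen down
FD 17: (11,0) -> (28,0) [heading=0, draw]
BK 11: (28,0) -> (17,0) [heading=0, draw]
BK 4: (17,0) -> (13,0) [heading=0, draw]
RT 90: heading 0 -> 270
Final: pos=(13,0), heading=270, 5 segment(s) drawn
Segments drawn: 5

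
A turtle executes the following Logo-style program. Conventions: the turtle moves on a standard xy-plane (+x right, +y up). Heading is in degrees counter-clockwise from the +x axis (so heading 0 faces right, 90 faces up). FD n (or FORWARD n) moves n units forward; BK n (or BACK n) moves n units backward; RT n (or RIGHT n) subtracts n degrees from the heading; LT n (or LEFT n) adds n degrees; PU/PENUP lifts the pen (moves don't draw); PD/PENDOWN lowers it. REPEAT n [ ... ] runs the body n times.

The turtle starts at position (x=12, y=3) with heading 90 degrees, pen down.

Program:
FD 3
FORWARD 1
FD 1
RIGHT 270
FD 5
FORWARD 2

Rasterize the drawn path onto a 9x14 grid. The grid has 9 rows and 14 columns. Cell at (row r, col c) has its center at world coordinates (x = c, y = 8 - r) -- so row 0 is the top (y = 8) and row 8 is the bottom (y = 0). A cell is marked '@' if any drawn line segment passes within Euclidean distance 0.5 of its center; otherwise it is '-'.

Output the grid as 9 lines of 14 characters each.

Segment 0: (12,3) -> (12,6)
Segment 1: (12,6) -> (12,7)
Segment 2: (12,7) -> (12,8)
Segment 3: (12,8) -> (7,8)
Segment 4: (7,8) -> (5,8)

Answer: -----@@@@@@@@-
------------@-
------------@-
------------@-
------------@-
------------@-
--------------
--------------
--------------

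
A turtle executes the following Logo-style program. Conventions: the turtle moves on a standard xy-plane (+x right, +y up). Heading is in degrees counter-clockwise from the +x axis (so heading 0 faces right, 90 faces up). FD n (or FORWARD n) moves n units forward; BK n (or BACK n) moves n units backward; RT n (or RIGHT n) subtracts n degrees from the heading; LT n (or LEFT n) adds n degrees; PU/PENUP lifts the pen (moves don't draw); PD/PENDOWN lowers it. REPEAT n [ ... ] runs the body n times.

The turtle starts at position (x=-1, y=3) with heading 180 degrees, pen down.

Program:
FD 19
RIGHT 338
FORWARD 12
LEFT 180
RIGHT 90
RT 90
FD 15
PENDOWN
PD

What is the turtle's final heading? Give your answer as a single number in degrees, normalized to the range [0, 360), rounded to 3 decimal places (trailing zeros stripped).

Answer: 202

Derivation:
Executing turtle program step by step:
Start: pos=(-1,3), heading=180, pen down
FD 19: (-1,3) -> (-20,3) [heading=180, draw]
RT 338: heading 180 -> 202
FD 12: (-20,3) -> (-31.126,-1.495) [heading=202, draw]
LT 180: heading 202 -> 22
RT 90: heading 22 -> 292
RT 90: heading 292 -> 202
FD 15: (-31.126,-1.495) -> (-45.034,-7.114) [heading=202, draw]
PD: pen down
PD: pen down
Final: pos=(-45.034,-7.114), heading=202, 3 segment(s) drawn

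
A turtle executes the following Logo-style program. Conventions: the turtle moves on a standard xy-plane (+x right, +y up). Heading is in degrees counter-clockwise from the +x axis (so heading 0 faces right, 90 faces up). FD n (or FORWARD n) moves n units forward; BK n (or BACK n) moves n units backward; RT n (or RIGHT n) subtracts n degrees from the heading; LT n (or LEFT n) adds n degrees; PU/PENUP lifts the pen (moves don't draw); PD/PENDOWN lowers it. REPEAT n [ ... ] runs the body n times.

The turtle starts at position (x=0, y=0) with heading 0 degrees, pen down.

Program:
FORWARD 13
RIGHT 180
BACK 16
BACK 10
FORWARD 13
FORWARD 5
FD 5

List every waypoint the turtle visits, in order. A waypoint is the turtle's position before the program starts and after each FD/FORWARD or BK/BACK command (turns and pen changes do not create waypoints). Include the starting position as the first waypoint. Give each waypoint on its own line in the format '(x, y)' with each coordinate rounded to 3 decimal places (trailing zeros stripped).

Answer: (0, 0)
(13, 0)
(29, 0)
(39, 0)
(26, 0)
(21, 0)
(16, 0)

Derivation:
Executing turtle program step by step:
Start: pos=(0,0), heading=0, pen down
FD 13: (0,0) -> (13,0) [heading=0, draw]
RT 180: heading 0 -> 180
BK 16: (13,0) -> (29,0) [heading=180, draw]
BK 10: (29,0) -> (39,0) [heading=180, draw]
FD 13: (39,0) -> (26,0) [heading=180, draw]
FD 5: (26,0) -> (21,0) [heading=180, draw]
FD 5: (21,0) -> (16,0) [heading=180, draw]
Final: pos=(16,0), heading=180, 6 segment(s) drawn
Waypoints (7 total):
(0, 0)
(13, 0)
(29, 0)
(39, 0)
(26, 0)
(21, 0)
(16, 0)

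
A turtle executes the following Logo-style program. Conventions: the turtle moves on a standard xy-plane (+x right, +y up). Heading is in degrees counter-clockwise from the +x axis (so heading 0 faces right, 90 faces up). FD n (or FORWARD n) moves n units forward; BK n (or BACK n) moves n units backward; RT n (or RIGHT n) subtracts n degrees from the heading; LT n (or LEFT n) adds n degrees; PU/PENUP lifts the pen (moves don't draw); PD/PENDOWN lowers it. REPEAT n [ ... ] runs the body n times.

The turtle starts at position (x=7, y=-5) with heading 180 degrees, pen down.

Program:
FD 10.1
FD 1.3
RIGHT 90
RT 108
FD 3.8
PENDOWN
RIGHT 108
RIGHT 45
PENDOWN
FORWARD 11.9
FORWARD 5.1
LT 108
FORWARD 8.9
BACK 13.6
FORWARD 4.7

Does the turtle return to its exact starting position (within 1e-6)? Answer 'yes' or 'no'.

Executing turtle program step by step:
Start: pos=(7,-5), heading=180, pen down
FD 10.1: (7,-5) -> (-3.1,-5) [heading=180, draw]
FD 1.3: (-3.1,-5) -> (-4.4,-5) [heading=180, draw]
RT 90: heading 180 -> 90
RT 108: heading 90 -> 342
FD 3.8: (-4.4,-5) -> (-0.786,-6.174) [heading=342, draw]
PD: pen down
RT 108: heading 342 -> 234
RT 45: heading 234 -> 189
PD: pen down
FD 11.9: (-0.786,-6.174) -> (-12.539,-8.036) [heading=189, draw]
FD 5.1: (-12.539,-8.036) -> (-17.577,-8.834) [heading=189, draw]
LT 108: heading 189 -> 297
FD 8.9: (-17.577,-8.834) -> (-13.536,-16.764) [heading=297, draw]
BK 13.6: (-13.536,-16.764) -> (-19.71,-4.646) [heading=297, draw]
FD 4.7: (-19.71,-4.646) -> (-17.577,-8.834) [heading=297, draw]
Final: pos=(-17.577,-8.834), heading=297, 8 segment(s) drawn

Start position: (7, -5)
Final position: (-17.577, -8.834)
Distance = 24.874; >= 1e-6 -> NOT closed

Answer: no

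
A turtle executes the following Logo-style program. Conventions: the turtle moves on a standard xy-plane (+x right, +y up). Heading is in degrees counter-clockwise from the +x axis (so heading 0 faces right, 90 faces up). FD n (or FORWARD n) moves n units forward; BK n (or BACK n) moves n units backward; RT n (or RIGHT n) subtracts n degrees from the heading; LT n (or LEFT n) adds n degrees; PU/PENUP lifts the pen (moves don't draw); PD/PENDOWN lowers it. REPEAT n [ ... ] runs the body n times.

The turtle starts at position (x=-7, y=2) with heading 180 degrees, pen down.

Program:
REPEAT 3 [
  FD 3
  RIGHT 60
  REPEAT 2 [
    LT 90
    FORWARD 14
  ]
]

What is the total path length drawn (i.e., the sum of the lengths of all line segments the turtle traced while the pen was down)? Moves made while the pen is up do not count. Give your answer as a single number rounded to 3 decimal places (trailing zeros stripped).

Executing turtle program step by step:
Start: pos=(-7,2), heading=180, pen down
REPEAT 3 [
  -- iteration 1/3 --
  FD 3: (-7,2) -> (-10,2) [heading=180, draw]
  RT 60: heading 180 -> 120
  REPEAT 2 [
    -- iteration 1/2 --
    LT 90: heading 120 -> 210
    FD 14: (-10,2) -> (-22.124,-5) [heading=210, draw]
    -- iteration 2/2 --
    LT 90: heading 210 -> 300
    FD 14: (-22.124,-5) -> (-15.124,-17.124) [heading=300, draw]
  ]
  -- iteration 2/3 --
  FD 3: (-15.124,-17.124) -> (-13.624,-19.722) [heading=300, draw]
  RT 60: heading 300 -> 240
  REPEAT 2 [
    -- iteration 1/2 --
    LT 90: heading 240 -> 330
    FD 14: (-13.624,-19.722) -> (-1.5,-26.722) [heading=330, draw]
    -- iteration 2/2 --
    LT 90: heading 330 -> 60
    FD 14: (-1.5,-26.722) -> (5.5,-14.598) [heading=60, draw]
  ]
  -- iteration 3/3 --
  FD 3: (5.5,-14.598) -> (7,-12) [heading=60, draw]
  RT 60: heading 60 -> 0
  REPEAT 2 [
    -- iteration 1/2 --
    LT 90: heading 0 -> 90
    FD 14: (7,-12) -> (7,2) [heading=90, draw]
    -- iteration 2/2 --
    LT 90: heading 90 -> 180
    FD 14: (7,2) -> (-7,2) [heading=180, draw]
  ]
]
Final: pos=(-7,2), heading=180, 9 segment(s) drawn

Segment lengths:
  seg 1: (-7,2) -> (-10,2), length = 3
  seg 2: (-10,2) -> (-22.124,-5), length = 14
  seg 3: (-22.124,-5) -> (-15.124,-17.124), length = 14
  seg 4: (-15.124,-17.124) -> (-13.624,-19.722), length = 3
  seg 5: (-13.624,-19.722) -> (-1.5,-26.722), length = 14
  seg 6: (-1.5,-26.722) -> (5.5,-14.598), length = 14
  seg 7: (5.5,-14.598) -> (7,-12), length = 3
  seg 8: (7,-12) -> (7,2), length = 14
  seg 9: (7,2) -> (-7,2), length = 14
Total = 93

Answer: 93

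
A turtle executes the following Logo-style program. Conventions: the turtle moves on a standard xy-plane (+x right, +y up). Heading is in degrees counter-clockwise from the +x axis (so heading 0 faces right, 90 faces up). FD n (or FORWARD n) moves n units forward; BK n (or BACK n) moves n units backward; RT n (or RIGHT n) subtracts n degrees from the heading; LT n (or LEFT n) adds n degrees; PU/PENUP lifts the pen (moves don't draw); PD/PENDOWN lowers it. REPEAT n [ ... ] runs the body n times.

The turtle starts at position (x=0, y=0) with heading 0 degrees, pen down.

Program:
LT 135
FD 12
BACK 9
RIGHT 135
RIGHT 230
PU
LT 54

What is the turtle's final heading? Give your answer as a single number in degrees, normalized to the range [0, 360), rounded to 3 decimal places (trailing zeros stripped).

Answer: 184

Derivation:
Executing turtle program step by step:
Start: pos=(0,0), heading=0, pen down
LT 135: heading 0 -> 135
FD 12: (0,0) -> (-8.485,8.485) [heading=135, draw]
BK 9: (-8.485,8.485) -> (-2.121,2.121) [heading=135, draw]
RT 135: heading 135 -> 0
RT 230: heading 0 -> 130
PU: pen up
LT 54: heading 130 -> 184
Final: pos=(-2.121,2.121), heading=184, 2 segment(s) drawn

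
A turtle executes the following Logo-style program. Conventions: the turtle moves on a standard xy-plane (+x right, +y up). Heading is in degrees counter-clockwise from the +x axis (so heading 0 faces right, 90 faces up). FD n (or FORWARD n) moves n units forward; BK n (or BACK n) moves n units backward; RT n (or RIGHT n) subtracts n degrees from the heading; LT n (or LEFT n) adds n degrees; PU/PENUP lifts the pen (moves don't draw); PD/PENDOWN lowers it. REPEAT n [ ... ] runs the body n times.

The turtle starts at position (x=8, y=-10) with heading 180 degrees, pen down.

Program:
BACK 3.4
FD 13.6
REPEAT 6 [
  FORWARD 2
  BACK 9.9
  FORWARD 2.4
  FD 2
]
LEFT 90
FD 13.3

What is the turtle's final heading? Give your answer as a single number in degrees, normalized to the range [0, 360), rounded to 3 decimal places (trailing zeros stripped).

Executing turtle program step by step:
Start: pos=(8,-10), heading=180, pen down
BK 3.4: (8,-10) -> (11.4,-10) [heading=180, draw]
FD 13.6: (11.4,-10) -> (-2.2,-10) [heading=180, draw]
REPEAT 6 [
  -- iteration 1/6 --
  FD 2: (-2.2,-10) -> (-4.2,-10) [heading=180, draw]
  BK 9.9: (-4.2,-10) -> (5.7,-10) [heading=180, draw]
  FD 2.4: (5.7,-10) -> (3.3,-10) [heading=180, draw]
  FD 2: (3.3,-10) -> (1.3,-10) [heading=180, draw]
  -- iteration 2/6 --
  FD 2: (1.3,-10) -> (-0.7,-10) [heading=180, draw]
  BK 9.9: (-0.7,-10) -> (9.2,-10) [heading=180, draw]
  FD 2.4: (9.2,-10) -> (6.8,-10) [heading=180, draw]
  FD 2: (6.8,-10) -> (4.8,-10) [heading=180, draw]
  -- iteration 3/6 --
  FD 2: (4.8,-10) -> (2.8,-10) [heading=180, draw]
  BK 9.9: (2.8,-10) -> (12.7,-10) [heading=180, draw]
  FD 2.4: (12.7,-10) -> (10.3,-10) [heading=180, draw]
  FD 2: (10.3,-10) -> (8.3,-10) [heading=180, draw]
  -- iteration 4/6 --
  FD 2: (8.3,-10) -> (6.3,-10) [heading=180, draw]
  BK 9.9: (6.3,-10) -> (16.2,-10) [heading=180, draw]
  FD 2.4: (16.2,-10) -> (13.8,-10) [heading=180, draw]
  FD 2: (13.8,-10) -> (11.8,-10) [heading=180, draw]
  -- iteration 5/6 --
  FD 2: (11.8,-10) -> (9.8,-10) [heading=180, draw]
  BK 9.9: (9.8,-10) -> (19.7,-10) [heading=180, draw]
  FD 2.4: (19.7,-10) -> (17.3,-10) [heading=180, draw]
  FD 2: (17.3,-10) -> (15.3,-10) [heading=180, draw]
  -- iteration 6/6 --
  FD 2: (15.3,-10) -> (13.3,-10) [heading=180, draw]
  BK 9.9: (13.3,-10) -> (23.2,-10) [heading=180, draw]
  FD 2.4: (23.2,-10) -> (20.8,-10) [heading=180, draw]
  FD 2: (20.8,-10) -> (18.8,-10) [heading=180, draw]
]
LT 90: heading 180 -> 270
FD 13.3: (18.8,-10) -> (18.8,-23.3) [heading=270, draw]
Final: pos=(18.8,-23.3), heading=270, 27 segment(s) drawn

Answer: 270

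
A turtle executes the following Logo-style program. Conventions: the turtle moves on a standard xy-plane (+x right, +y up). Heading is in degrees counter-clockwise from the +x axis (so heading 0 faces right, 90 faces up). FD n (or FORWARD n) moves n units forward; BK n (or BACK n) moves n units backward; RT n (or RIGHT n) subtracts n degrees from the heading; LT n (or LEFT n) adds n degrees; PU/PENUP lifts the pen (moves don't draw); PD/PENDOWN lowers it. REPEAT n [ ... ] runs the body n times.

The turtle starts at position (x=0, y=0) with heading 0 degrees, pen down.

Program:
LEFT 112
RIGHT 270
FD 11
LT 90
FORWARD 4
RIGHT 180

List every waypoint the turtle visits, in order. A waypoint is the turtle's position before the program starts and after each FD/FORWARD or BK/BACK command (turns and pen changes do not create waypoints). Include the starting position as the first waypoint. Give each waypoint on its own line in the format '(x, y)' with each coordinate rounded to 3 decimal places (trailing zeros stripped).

Executing turtle program step by step:
Start: pos=(0,0), heading=0, pen down
LT 112: heading 0 -> 112
RT 270: heading 112 -> 202
FD 11: (0,0) -> (-10.199,-4.121) [heading=202, draw]
LT 90: heading 202 -> 292
FD 4: (-10.199,-4.121) -> (-8.701,-7.829) [heading=292, draw]
RT 180: heading 292 -> 112
Final: pos=(-8.701,-7.829), heading=112, 2 segment(s) drawn
Waypoints (3 total):
(0, 0)
(-10.199, -4.121)
(-8.701, -7.829)

Answer: (0, 0)
(-10.199, -4.121)
(-8.701, -7.829)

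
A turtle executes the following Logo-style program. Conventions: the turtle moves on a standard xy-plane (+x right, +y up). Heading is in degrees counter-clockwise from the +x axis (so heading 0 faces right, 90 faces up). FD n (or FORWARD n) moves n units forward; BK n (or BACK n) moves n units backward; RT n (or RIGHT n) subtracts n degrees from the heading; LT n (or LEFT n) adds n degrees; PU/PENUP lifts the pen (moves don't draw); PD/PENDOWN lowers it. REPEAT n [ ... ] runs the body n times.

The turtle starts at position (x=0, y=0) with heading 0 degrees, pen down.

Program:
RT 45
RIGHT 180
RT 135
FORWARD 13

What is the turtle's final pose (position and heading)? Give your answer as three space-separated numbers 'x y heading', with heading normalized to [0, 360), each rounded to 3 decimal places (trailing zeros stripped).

Answer: 13 0 0

Derivation:
Executing turtle program step by step:
Start: pos=(0,0), heading=0, pen down
RT 45: heading 0 -> 315
RT 180: heading 315 -> 135
RT 135: heading 135 -> 0
FD 13: (0,0) -> (13,0) [heading=0, draw]
Final: pos=(13,0), heading=0, 1 segment(s) drawn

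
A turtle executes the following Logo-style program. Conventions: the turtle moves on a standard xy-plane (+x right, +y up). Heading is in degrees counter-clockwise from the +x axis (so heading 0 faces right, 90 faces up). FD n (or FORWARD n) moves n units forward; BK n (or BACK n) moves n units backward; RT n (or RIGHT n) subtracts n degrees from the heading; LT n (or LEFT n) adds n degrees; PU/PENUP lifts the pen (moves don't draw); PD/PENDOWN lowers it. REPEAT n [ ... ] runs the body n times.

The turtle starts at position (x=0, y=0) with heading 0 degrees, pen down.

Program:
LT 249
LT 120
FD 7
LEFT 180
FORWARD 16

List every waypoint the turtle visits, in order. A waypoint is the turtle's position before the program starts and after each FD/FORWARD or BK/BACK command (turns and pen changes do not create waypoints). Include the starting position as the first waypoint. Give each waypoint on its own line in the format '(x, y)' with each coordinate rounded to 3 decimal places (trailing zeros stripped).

Executing turtle program step by step:
Start: pos=(0,0), heading=0, pen down
LT 249: heading 0 -> 249
LT 120: heading 249 -> 9
FD 7: (0,0) -> (6.914,1.095) [heading=9, draw]
LT 180: heading 9 -> 189
FD 16: (6.914,1.095) -> (-8.889,-1.408) [heading=189, draw]
Final: pos=(-8.889,-1.408), heading=189, 2 segment(s) drawn
Waypoints (3 total):
(0, 0)
(6.914, 1.095)
(-8.889, -1.408)

Answer: (0, 0)
(6.914, 1.095)
(-8.889, -1.408)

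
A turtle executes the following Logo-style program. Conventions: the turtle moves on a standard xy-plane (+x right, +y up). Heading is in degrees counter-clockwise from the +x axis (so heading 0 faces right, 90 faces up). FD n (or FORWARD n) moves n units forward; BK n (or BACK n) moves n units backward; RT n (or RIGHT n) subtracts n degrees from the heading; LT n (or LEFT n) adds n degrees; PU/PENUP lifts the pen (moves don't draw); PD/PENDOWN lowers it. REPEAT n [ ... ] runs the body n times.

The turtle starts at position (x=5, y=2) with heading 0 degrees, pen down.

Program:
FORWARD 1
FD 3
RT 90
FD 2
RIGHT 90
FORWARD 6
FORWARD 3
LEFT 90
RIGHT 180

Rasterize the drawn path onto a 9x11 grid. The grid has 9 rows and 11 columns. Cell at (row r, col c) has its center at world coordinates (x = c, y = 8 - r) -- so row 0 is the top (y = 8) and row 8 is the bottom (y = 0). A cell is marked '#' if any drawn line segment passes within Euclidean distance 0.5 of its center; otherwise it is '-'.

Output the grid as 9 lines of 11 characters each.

Segment 0: (5,2) -> (6,2)
Segment 1: (6,2) -> (9,2)
Segment 2: (9,2) -> (9,0)
Segment 3: (9,0) -> (3,-0)
Segment 4: (3,-0) -> (0,-0)

Answer: -----------
-----------
-----------
-----------
-----------
-----------
-----#####-
---------#-
##########-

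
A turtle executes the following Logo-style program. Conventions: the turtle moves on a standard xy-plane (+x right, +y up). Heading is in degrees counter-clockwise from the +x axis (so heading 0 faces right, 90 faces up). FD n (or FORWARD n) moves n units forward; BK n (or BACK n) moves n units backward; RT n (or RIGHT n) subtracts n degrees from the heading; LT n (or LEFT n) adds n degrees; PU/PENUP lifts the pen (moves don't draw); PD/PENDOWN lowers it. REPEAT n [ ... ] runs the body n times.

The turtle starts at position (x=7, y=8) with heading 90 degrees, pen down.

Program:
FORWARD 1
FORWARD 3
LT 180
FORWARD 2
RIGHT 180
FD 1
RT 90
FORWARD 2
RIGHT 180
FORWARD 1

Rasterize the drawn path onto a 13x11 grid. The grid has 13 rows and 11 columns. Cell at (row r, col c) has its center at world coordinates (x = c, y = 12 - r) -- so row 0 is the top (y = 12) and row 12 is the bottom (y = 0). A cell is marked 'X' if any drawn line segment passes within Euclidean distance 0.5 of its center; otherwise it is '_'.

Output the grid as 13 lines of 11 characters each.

Segment 0: (7,8) -> (7,9)
Segment 1: (7,9) -> (7,12)
Segment 2: (7,12) -> (7,10)
Segment 3: (7,10) -> (7,11)
Segment 4: (7,11) -> (9,11)
Segment 5: (9,11) -> (8,11)

Answer: _______X___
_______XXX_
_______X___
_______X___
_______X___
___________
___________
___________
___________
___________
___________
___________
___________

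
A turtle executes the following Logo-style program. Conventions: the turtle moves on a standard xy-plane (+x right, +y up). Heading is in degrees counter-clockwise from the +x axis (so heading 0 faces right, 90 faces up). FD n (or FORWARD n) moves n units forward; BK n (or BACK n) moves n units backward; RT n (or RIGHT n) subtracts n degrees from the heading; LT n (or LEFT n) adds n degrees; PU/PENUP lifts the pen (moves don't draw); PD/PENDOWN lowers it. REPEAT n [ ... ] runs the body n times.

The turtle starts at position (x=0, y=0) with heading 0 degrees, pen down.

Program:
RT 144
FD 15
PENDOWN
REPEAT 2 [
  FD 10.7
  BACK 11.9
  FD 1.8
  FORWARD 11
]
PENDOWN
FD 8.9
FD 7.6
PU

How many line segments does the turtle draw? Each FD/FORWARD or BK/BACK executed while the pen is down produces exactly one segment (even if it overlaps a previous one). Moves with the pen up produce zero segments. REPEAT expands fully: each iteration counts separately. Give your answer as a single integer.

Executing turtle program step by step:
Start: pos=(0,0), heading=0, pen down
RT 144: heading 0 -> 216
FD 15: (0,0) -> (-12.135,-8.817) [heading=216, draw]
PD: pen down
REPEAT 2 [
  -- iteration 1/2 --
  FD 10.7: (-12.135,-8.817) -> (-20.792,-15.106) [heading=216, draw]
  BK 11.9: (-20.792,-15.106) -> (-11.164,-8.111) [heading=216, draw]
  FD 1.8: (-11.164,-8.111) -> (-12.621,-9.169) [heading=216, draw]
  FD 11: (-12.621,-9.169) -> (-21.52,-15.635) [heading=216, draw]
  -- iteration 2/2 --
  FD 10.7: (-21.52,-15.635) -> (-30.176,-21.924) [heading=216, draw]
  BK 11.9: (-30.176,-21.924) -> (-20.549,-14.93) [heading=216, draw]
  FD 1.8: (-20.549,-14.93) -> (-22.005,-15.988) [heading=216, draw]
  FD 11: (-22.005,-15.988) -> (-30.904,-22.453) [heading=216, draw]
]
PD: pen down
FD 8.9: (-30.904,-22.453) -> (-38.105,-27.685) [heading=216, draw]
FD 7.6: (-38.105,-27.685) -> (-44.253,-32.152) [heading=216, draw]
PU: pen up
Final: pos=(-44.253,-32.152), heading=216, 11 segment(s) drawn
Segments drawn: 11

Answer: 11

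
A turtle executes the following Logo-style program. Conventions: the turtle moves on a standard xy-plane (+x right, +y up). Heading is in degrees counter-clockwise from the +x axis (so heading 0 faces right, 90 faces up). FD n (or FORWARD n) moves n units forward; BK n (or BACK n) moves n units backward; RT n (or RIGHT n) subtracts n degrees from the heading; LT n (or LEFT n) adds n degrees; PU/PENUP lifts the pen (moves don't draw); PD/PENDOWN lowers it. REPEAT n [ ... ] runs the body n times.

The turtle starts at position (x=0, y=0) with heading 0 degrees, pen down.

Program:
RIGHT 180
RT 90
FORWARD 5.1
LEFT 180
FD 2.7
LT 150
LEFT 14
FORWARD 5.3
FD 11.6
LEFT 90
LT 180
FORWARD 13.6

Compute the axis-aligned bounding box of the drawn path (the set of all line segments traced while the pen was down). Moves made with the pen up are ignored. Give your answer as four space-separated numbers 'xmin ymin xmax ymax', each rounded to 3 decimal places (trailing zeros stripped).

Answer: 0 0 17.731 18.645

Derivation:
Executing turtle program step by step:
Start: pos=(0,0), heading=0, pen down
RT 180: heading 0 -> 180
RT 90: heading 180 -> 90
FD 5.1: (0,0) -> (0,5.1) [heading=90, draw]
LT 180: heading 90 -> 270
FD 2.7: (0,5.1) -> (0,2.4) [heading=270, draw]
LT 150: heading 270 -> 60
LT 14: heading 60 -> 74
FD 5.3: (0,2.4) -> (1.461,7.495) [heading=74, draw]
FD 11.6: (1.461,7.495) -> (4.658,18.645) [heading=74, draw]
LT 90: heading 74 -> 164
LT 180: heading 164 -> 344
FD 13.6: (4.658,18.645) -> (17.731,14.897) [heading=344, draw]
Final: pos=(17.731,14.897), heading=344, 5 segment(s) drawn

Segment endpoints: x in {0, 0, 0, 1.461, 4.658, 17.731}, y in {0, 2.4, 5.1, 7.495, 14.897, 18.645}
xmin=0, ymin=0, xmax=17.731, ymax=18.645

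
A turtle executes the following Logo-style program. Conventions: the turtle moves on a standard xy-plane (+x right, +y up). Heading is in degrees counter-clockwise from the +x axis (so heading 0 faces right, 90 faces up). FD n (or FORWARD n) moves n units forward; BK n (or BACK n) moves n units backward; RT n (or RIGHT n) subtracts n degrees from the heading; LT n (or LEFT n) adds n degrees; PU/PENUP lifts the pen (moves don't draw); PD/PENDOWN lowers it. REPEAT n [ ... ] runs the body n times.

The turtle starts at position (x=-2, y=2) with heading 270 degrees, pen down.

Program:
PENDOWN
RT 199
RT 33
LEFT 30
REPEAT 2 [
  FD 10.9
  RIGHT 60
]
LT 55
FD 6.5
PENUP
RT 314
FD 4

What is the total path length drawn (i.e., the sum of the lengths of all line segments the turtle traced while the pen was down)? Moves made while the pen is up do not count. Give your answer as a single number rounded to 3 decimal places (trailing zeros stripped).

Answer: 28.3

Derivation:
Executing turtle program step by step:
Start: pos=(-2,2), heading=270, pen down
PD: pen down
RT 199: heading 270 -> 71
RT 33: heading 71 -> 38
LT 30: heading 38 -> 68
REPEAT 2 [
  -- iteration 1/2 --
  FD 10.9: (-2,2) -> (2.083,12.106) [heading=68, draw]
  RT 60: heading 68 -> 8
  -- iteration 2/2 --
  FD 10.9: (2.083,12.106) -> (12.877,13.623) [heading=8, draw]
  RT 60: heading 8 -> 308
]
LT 55: heading 308 -> 3
FD 6.5: (12.877,13.623) -> (19.368,13.963) [heading=3, draw]
PU: pen up
RT 314: heading 3 -> 49
FD 4: (19.368,13.963) -> (21.992,16.982) [heading=49, move]
Final: pos=(21.992,16.982), heading=49, 3 segment(s) drawn

Segment lengths:
  seg 1: (-2,2) -> (2.083,12.106), length = 10.9
  seg 2: (2.083,12.106) -> (12.877,13.623), length = 10.9
  seg 3: (12.877,13.623) -> (19.368,13.963), length = 6.5
Total = 28.3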